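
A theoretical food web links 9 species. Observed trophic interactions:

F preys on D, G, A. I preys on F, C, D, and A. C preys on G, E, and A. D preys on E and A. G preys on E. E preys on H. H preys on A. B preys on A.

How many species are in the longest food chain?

One longest chain: A → H → E → G → C → I.
It has 6 species and 5 links.

6 species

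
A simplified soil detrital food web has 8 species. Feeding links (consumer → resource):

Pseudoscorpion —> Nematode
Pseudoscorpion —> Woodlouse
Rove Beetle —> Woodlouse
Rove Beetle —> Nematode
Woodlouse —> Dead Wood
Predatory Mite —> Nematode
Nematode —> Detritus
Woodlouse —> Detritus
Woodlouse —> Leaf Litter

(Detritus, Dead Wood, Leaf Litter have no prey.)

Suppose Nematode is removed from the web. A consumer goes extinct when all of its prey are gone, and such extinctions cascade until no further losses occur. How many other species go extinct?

1

Remove Nematode.
Round 1: Predatory Mite (all prey gone) → extinct.
No further losses. Total secondary extinctions: 1.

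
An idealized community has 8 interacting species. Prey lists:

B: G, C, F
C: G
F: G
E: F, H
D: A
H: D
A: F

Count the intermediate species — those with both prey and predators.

Intermediate species (has both prey and predators): C, F, A, D, H.
Count: 5.

5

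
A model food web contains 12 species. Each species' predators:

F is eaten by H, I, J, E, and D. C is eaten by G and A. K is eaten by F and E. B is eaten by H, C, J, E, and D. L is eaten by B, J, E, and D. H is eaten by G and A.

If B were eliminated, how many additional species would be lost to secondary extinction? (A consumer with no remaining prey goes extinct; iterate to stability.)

Remove B.
Round 1: C (all prey gone) → extinct.
No further losses. Total secondary extinctions: 1.

1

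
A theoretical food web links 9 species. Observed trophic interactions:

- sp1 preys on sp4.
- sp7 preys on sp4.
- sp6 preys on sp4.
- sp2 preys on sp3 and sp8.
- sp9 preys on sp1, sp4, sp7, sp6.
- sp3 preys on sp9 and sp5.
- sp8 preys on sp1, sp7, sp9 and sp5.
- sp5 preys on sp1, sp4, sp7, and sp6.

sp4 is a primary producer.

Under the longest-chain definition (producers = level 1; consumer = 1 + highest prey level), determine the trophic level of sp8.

sp4 is a producer → level 1.
sp6 eats sp4 → level 2.
sp5 eats sp6 (level 2); other prey at levels: sp4 1, sp7 2, sp1 2 → level 3.
sp8 eats sp5 (level 3); other prey at levels: sp7 2, sp1 2, sp9 3 → level 4.

Trophic level 4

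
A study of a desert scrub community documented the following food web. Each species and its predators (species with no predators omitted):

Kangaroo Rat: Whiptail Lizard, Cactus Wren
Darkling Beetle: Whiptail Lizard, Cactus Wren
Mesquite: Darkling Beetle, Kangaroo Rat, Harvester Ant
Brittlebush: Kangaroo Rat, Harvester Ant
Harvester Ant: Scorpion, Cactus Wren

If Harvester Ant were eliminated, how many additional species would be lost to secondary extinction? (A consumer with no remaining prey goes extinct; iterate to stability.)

Remove Harvester Ant.
Round 1: Scorpion (all prey gone) → extinct.
No further losses. Total secondary extinctions: 1.

1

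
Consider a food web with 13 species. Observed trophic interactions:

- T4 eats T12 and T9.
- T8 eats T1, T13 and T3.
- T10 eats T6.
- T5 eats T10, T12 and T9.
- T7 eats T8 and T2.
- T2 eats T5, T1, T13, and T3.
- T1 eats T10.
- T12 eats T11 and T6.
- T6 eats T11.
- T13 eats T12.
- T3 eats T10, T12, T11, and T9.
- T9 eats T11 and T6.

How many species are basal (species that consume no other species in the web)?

1

Basal species (no prey listed): T11.
Count: 1.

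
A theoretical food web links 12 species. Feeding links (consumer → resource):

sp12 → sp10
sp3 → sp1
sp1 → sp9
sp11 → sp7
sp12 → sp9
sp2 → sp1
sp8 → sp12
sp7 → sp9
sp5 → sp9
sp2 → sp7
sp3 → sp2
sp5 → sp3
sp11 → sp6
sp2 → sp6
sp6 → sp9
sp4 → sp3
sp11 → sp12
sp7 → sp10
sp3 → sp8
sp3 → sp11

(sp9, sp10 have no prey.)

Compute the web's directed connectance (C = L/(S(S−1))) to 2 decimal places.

C = 0.15

The web has S = 12 species and L = 20 feeding links.
C = L / (S(S−1)) = 20 / 132 = 0.1515 ≈ 0.15.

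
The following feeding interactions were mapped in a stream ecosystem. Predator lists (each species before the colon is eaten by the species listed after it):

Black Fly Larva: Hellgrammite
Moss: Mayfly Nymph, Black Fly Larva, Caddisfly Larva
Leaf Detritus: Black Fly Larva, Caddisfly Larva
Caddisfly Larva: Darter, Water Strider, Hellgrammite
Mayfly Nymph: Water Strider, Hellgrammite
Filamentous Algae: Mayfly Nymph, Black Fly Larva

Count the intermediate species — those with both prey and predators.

Intermediate species (has both prey and predators): Mayfly Nymph, Black Fly Larva, Caddisfly Larva.
Count: 3.

3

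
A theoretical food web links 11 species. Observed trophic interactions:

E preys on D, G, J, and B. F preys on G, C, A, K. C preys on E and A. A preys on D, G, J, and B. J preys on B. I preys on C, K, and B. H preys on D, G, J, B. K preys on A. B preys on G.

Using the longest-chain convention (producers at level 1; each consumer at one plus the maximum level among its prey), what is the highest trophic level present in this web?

Producers (level 1): D, G.
G → B → J → E → C → I gives I level 6.
No species has a prey at level 6, so no species reaches level 7.

6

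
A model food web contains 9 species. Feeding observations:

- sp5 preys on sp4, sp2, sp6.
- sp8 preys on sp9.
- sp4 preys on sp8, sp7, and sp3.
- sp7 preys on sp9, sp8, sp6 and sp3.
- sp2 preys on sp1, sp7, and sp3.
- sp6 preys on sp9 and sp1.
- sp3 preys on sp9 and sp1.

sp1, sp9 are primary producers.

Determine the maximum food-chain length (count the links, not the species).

4 links

One longest chain: sp9 → sp8 → sp7 → sp2 → sp5.
It has 5 species and 4 links.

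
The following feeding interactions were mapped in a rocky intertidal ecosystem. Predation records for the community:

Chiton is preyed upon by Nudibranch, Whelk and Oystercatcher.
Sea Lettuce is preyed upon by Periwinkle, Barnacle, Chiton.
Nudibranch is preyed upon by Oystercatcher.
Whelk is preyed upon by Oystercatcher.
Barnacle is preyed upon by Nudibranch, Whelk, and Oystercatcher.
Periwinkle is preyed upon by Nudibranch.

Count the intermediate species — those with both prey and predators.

5

Intermediate species (has both prey and predators): Periwinkle, Chiton, Barnacle, Nudibranch, Whelk.
Count: 5.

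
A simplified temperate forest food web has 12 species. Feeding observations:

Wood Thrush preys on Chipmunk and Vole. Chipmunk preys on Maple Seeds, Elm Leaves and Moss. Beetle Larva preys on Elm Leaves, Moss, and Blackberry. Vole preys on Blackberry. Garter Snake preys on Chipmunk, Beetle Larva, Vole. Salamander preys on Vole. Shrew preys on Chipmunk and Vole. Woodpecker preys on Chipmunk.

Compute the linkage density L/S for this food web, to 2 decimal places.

L/S = 1.33

There are L = 16 links among S = 12 species.
L/S = 16/12 = 1.3333 ≈ 1.33.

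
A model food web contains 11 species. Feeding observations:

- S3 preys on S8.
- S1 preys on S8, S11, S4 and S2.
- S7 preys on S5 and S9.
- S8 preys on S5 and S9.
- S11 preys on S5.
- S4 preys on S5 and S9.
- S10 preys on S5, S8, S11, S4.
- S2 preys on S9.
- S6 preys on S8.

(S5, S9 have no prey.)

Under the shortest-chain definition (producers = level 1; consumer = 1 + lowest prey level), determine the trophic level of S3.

Trophic level 3

S5 is a producer → level 1.
S8 eats S5 → level 2.
S3 eats S8 → level 3.
No prey of S3 is below level 2, so 3 is the minimum.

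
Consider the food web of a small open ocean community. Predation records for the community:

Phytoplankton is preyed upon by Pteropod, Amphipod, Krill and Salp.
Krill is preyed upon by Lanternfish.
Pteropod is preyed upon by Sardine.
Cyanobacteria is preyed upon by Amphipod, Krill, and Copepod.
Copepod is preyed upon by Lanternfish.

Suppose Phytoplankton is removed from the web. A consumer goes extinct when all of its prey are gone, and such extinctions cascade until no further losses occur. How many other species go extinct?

3

Remove Phytoplankton.
Round 1: Pteropod (all prey gone), Salp (all prey gone) → extinct.
Round 2: Sardine (all prey gone) → extinct.
No further losses. Total secondary extinctions: 3.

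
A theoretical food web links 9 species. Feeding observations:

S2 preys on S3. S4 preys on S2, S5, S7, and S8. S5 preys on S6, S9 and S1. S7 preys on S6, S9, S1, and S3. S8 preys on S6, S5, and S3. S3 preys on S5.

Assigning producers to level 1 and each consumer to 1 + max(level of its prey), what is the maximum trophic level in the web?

5

Producers (level 1): S9, S1, S6.
S9 → S5 → S3 → S8 → S4 gives S4 level 5.
No species has a prey at level 5, so no species reaches level 6.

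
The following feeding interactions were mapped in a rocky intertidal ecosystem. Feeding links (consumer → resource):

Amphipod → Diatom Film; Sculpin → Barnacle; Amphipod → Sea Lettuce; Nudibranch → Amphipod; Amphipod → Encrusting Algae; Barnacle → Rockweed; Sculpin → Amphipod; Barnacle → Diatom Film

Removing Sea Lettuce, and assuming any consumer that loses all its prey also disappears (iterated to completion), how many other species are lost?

Remove Sea Lettuce.
Every predator of it retains at least one other prey: Amphipod still has Diatom Film, Encrusting Algae.
No consumer loses all prey, so no secondary extinctions occur.

0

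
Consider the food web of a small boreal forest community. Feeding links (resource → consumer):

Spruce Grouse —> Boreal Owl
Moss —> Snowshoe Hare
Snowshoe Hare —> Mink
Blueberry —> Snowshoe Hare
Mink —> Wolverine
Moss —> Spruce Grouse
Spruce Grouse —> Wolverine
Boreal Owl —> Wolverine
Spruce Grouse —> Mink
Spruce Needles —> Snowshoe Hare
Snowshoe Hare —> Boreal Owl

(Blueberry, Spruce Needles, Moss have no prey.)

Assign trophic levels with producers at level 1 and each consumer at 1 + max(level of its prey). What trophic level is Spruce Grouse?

Moss is a producer → level 1.
Spruce Grouse eats Moss → level 2.

Trophic level 2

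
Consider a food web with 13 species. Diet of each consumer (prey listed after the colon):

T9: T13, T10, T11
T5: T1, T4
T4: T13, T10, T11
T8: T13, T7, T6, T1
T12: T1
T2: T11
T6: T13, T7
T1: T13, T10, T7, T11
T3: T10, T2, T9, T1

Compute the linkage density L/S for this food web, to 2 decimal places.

L/S = 1.85

There are L = 24 links among S = 13 species.
L/S = 24/13 = 1.8462 ≈ 1.85.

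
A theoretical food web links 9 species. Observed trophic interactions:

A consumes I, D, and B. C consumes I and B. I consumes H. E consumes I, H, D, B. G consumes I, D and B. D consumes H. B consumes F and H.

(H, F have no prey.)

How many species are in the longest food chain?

One longest chain: H → D → E.
It has 3 species and 2 links.

3 species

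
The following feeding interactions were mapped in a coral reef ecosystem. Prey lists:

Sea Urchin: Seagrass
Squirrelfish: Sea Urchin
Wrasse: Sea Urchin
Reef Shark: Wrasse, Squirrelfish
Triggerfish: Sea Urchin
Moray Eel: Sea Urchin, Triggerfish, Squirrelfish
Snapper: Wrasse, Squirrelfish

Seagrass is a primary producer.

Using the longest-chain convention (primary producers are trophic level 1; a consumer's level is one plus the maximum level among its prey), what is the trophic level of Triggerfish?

Trophic level 3

Seagrass is a producer → level 1.
Sea Urchin eats Seagrass → level 2.
Triggerfish eats Sea Urchin → level 3.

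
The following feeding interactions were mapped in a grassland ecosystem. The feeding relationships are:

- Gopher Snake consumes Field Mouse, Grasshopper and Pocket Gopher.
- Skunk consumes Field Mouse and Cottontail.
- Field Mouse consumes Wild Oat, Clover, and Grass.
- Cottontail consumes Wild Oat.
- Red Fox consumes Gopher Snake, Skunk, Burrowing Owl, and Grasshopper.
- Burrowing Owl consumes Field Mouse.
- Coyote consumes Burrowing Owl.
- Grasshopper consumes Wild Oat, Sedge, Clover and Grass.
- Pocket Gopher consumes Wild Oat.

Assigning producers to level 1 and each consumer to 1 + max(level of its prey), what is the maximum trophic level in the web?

4

Producers (level 1): Grass, Wild Oat, Sedge, Clover.
Grass → Field Mouse → Burrowing Owl → Red Fox gives Red Fox level 4.
No species has a prey at level 4, so no species reaches level 5.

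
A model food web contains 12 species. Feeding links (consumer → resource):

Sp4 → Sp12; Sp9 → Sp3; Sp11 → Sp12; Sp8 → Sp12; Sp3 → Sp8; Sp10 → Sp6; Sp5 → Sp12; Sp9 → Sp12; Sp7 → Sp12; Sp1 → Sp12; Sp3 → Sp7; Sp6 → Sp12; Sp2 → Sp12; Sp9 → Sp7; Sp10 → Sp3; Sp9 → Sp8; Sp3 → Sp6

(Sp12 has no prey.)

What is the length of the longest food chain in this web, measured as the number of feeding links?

One longest chain: Sp12 → Sp8 → Sp3 → Sp10.
It has 4 species and 3 links.

3 links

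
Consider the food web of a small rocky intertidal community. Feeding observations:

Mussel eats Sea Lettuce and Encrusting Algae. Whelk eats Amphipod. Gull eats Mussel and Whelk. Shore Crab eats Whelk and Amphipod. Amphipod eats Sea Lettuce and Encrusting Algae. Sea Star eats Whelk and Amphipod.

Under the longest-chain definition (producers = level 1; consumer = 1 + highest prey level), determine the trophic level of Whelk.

Encrusting Algae is a producer → level 1.
Amphipod eats Encrusting Algae (level 1); other prey at levels: Sea Lettuce 1 → level 2.
Whelk eats Amphipod → level 3.

Trophic level 3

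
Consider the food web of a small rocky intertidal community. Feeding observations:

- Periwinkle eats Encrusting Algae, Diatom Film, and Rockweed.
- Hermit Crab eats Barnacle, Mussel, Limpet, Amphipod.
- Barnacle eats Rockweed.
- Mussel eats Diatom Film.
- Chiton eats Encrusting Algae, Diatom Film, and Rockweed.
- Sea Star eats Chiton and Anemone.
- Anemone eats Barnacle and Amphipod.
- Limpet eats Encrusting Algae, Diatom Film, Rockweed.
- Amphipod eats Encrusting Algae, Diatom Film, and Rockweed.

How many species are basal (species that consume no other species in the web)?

Basal species (no prey listed): Encrusting Algae, Diatom Film, Rockweed.
Count: 3.

3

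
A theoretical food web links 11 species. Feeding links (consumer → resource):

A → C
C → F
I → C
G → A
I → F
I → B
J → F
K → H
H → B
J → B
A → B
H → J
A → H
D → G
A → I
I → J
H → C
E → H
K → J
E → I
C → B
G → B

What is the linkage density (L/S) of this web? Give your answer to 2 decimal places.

There are L = 22 links among S = 11 species.
L/S = 22/11 = 2.0000 ≈ 2.00.

L/S = 2.00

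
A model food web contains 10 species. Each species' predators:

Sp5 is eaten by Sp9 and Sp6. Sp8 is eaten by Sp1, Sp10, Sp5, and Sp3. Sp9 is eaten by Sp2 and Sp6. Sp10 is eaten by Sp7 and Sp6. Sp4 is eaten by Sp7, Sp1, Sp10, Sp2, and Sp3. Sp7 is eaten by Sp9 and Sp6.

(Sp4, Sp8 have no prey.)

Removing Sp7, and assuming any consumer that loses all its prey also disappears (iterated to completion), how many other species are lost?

Remove Sp7.
Every predator of it retains at least one other prey: Sp9 still has Sp5; Sp6 still has Sp5, Sp10, Sp9.
No consumer loses all prey, so no secondary extinctions occur.

0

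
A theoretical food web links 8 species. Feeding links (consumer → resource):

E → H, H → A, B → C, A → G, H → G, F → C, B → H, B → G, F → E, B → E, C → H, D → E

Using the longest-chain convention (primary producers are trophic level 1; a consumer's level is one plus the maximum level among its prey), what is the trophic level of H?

Trophic level 3

G is a producer → level 1.
A eats G → level 2.
H eats A (level 2); other prey at levels: G 1 → level 3.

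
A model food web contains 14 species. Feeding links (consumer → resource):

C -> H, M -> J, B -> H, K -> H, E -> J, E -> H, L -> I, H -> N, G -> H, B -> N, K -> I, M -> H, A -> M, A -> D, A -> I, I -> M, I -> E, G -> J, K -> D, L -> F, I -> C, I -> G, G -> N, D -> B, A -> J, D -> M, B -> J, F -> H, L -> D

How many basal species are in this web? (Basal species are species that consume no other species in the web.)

Basal species (no prey listed): J, N.
Count: 2.

2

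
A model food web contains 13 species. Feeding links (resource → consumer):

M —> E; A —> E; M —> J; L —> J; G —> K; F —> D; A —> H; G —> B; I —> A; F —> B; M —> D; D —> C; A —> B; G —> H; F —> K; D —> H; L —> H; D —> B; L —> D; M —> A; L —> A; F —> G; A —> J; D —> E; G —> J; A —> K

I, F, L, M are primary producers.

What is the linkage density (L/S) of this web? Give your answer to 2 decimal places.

L/S = 2.00

There are L = 26 links among S = 13 species.
L/S = 26/13 = 2.0000 ≈ 2.00.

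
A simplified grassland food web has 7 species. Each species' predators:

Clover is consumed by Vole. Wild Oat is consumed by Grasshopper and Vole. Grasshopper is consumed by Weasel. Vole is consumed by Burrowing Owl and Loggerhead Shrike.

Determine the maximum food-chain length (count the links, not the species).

2 links

One longest chain: Wild Oat → Grasshopper → Weasel.
It has 3 species and 2 links.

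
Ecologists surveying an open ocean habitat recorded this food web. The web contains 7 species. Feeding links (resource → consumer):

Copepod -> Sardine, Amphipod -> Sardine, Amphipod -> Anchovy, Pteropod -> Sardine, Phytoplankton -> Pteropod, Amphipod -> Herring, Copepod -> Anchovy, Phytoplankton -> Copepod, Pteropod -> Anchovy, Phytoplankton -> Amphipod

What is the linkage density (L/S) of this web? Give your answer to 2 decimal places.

There are L = 10 links among S = 7 species.
L/S = 10/7 = 1.4286 ≈ 1.43.

L/S = 1.43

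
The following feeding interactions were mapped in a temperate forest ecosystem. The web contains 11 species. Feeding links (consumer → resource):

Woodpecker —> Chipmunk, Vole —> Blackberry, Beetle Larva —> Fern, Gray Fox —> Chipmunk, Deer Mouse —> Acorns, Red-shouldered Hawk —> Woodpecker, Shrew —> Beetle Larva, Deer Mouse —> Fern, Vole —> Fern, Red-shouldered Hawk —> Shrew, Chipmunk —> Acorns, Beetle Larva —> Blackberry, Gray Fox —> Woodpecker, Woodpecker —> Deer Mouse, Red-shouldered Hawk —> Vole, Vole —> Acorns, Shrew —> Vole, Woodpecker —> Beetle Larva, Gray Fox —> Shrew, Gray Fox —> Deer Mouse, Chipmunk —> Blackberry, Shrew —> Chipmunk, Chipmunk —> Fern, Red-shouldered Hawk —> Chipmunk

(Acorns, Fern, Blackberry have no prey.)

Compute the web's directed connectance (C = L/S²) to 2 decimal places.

C = 0.20

The web has S = 11 species and L = 24 feeding links.
C = L / S² = 24 / 121 = 0.1983 ≈ 0.20.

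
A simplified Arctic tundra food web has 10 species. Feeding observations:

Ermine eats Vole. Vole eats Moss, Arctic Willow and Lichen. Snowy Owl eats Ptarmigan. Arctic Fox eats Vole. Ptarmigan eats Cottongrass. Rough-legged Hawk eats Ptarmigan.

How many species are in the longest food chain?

One longest chain: Lichen → Vole → Arctic Fox.
It has 3 species and 2 links.

3 species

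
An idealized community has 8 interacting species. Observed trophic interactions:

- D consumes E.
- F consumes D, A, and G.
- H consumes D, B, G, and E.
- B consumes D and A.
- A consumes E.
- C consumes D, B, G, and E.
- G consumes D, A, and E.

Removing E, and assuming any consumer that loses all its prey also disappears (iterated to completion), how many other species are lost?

7

Remove E.
Round 1: A (all prey gone), D (all prey gone) → extinct.
Round 2: B (all prey gone), G (all prey gone) → extinct.
Round 3: H (all prey gone), C (all prey gone), F (all prey gone) → extinct.
No further losses. Total secondary extinctions: 7.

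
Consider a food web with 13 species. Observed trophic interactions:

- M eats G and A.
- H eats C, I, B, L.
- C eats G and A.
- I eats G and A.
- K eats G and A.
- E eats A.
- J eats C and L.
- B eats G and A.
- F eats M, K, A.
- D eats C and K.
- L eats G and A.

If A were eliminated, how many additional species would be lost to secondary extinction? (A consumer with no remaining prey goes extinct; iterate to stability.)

1

Remove A.
Round 1: E (all prey gone) → extinct.
No further losses. Total secondary extinctions: 1.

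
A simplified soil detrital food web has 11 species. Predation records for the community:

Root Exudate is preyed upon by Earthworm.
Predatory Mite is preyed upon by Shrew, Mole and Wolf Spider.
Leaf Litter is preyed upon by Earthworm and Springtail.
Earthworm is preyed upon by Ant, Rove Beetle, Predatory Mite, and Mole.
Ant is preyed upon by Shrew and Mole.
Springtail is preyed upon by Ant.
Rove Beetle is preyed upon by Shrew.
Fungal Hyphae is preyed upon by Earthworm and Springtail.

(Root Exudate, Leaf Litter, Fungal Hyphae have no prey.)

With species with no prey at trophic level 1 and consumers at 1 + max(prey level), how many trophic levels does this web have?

4

Basal resources (level 1): Root Exudate, Leaf Litter, Fungal Hyphae.
Root Exudate → Earthworm → Predatory Mite → Wolf Spider gives Wolf Spider level 4.
No species has a prey at level 4, so no species reaches level 5.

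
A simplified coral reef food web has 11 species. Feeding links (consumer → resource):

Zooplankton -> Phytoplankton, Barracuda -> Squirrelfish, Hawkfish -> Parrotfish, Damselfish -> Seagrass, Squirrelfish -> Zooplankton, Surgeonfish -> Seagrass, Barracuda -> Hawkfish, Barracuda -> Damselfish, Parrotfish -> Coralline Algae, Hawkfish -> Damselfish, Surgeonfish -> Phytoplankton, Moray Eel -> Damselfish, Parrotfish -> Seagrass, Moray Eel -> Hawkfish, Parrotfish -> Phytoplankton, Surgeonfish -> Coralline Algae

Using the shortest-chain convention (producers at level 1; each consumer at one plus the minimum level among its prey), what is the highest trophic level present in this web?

3

Producers (level 1): Seagrass, Phytoplankton, Coralline Algae.
Following each consumer down to its lowest-level prey: Phytoplankton → Zooplankton → Squirrelfish (levels 1 through 3).
All prey of Squirrelfish (Zooplankton 2) are at level 2 or above, so Squirrelfish is at level 1 + 2 = 3.
Every consumer has at least one prey at level 2 or below, so none exceeds level 3.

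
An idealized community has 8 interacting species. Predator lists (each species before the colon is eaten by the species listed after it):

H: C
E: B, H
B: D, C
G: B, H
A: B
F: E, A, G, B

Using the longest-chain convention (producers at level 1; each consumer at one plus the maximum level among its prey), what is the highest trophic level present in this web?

Producers (level 1): F.
F → E → B → D gives D level 4.
No species has a prey at level 4, so no species reaches level 5.

4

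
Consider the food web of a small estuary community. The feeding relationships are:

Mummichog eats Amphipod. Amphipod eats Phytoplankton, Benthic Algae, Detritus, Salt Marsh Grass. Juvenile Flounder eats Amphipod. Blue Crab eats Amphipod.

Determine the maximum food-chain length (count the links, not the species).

One longest chain: Salt Marsh Grass → Amphipod → Blue Crab.
It has 3 species and 2 links.

2 links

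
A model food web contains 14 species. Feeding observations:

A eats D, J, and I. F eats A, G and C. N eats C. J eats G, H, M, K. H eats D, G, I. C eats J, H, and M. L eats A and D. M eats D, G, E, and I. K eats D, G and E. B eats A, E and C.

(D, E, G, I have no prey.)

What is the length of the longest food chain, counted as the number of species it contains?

5 species

One longest chain: D → K → J → C → B.
It has 5 species and 4 links.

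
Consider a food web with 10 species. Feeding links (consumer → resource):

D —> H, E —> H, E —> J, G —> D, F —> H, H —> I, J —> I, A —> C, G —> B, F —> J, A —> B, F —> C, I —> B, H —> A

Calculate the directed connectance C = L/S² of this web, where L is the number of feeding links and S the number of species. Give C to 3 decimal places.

The web has S = 10 species and L = 14 feeding links.
C = L / S² = 14 / 100 = 0.1400 ≈ 0.140.

C = 0.140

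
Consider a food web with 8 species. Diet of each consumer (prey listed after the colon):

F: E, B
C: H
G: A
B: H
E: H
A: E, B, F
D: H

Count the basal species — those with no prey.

Basal species (no prey listed): H.
Count: 1.

1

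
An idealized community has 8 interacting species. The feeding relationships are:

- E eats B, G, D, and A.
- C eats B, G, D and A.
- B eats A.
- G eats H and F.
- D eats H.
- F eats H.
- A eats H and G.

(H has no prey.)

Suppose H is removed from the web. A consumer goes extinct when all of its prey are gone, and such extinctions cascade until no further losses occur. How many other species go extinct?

7

Remove H.
Round 1: F (all prey gone), D (all prey gone) → extinct.
Round 2: G (all prey gone) → extinct.
Round 3: A (all prey gone) → extinct.
Round 4: B (all prey gone) → extinct.
Round 5: C (all prey gone), E (all prey gone) → extinct.
No further losses. Total secondary extinctions: 7.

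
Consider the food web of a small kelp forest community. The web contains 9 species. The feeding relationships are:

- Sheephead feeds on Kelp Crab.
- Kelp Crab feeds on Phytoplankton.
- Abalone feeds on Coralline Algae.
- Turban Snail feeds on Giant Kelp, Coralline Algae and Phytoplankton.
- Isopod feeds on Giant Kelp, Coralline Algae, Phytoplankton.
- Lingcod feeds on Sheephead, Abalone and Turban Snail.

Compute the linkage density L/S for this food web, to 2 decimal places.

There are L = 12 links among S = 9 species.
L/S = 12/9 = 1.3333 ≈ 1.33.

L/S = 1.33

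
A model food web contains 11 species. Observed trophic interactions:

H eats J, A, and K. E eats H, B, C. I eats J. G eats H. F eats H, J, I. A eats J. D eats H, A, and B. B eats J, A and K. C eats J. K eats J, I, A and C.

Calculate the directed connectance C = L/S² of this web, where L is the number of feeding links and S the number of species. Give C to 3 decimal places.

C = 0.190

The web has S = 11 species and L = 23 feeding links.
C = L / S² = 23 / 121 = 0.1901 ≈ 0.190.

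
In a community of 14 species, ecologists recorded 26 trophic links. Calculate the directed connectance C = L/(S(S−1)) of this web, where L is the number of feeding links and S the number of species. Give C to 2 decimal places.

The web has S = 14 species and L = 26 feeding links.
C = L / (S(S−1)) = 26 / 182 = 0.1429 ≈ 0.14.

C = 0.14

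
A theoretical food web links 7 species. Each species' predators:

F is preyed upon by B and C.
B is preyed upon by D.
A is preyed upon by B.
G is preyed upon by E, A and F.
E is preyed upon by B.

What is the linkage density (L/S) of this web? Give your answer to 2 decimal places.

There are L = 8 links among S = 7 species.
L/S = 8/7 = 1.1429 ≈ 1.14.

L/S = 1.14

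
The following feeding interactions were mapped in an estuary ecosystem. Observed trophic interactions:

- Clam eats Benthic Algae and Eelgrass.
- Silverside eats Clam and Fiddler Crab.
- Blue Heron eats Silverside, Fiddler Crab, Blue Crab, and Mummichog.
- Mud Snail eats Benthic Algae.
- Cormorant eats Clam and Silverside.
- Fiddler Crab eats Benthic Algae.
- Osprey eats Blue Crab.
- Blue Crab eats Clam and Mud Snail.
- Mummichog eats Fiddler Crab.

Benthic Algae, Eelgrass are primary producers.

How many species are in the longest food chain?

4 species

One longest chain: Benthic Algae → Clam → Blue Crab → Blue Heron.
It has 4 species and 3 links.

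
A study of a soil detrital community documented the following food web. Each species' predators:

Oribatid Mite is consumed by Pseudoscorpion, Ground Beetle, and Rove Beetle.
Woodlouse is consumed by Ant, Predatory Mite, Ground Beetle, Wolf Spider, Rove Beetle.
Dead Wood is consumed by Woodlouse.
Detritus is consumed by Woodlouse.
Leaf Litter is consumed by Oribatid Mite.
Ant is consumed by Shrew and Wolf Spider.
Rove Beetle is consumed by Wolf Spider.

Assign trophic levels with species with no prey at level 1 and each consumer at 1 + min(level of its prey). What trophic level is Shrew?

Trophic level 4

Detritus has no prey (basal) → level 1.
Woodlouse eats Detritus → level 2.
Ant eats Woodlouse → level 3.
Shrew eats Ant → level 4.
No prey of Shrew is below level 3, so 4 is the minimum.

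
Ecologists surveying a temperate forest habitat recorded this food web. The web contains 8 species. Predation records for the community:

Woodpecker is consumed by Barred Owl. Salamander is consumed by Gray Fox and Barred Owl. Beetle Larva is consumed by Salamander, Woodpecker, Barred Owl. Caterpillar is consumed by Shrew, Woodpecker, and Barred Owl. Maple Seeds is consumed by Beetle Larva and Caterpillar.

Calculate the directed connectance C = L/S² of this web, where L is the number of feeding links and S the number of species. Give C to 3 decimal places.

C = 0.172

The web has S = 8 species and L = 11 feeding links.
C = L / S² = 11 / 64 = 0.1719 ≈ 0.172.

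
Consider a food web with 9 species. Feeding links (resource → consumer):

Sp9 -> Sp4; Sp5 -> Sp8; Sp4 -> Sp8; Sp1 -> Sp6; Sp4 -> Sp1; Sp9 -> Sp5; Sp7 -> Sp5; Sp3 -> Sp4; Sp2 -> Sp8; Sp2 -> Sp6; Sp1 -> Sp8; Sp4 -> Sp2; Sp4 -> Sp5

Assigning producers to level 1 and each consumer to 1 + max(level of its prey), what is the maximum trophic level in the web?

4

Producers (level 1): Sp3, Sp7, Sp9.
Sp3 → Sp4 → Sp1 → Sp8 gives Sp8 level 4.
No species has a prey at level 4, so no species reaches level 5.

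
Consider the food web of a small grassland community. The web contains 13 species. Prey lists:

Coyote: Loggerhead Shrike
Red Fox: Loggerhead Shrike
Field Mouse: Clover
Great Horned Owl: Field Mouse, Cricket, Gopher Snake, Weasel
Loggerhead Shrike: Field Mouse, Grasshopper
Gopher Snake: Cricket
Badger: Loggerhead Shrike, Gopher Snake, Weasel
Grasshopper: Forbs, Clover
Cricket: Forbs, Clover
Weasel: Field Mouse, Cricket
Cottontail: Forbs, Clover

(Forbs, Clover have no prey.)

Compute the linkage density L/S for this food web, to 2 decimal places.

L/S = 1.62

There are L = 21 links among S = 13 species.
L/S = 21/13 = 1.6154 ≈ 1.62.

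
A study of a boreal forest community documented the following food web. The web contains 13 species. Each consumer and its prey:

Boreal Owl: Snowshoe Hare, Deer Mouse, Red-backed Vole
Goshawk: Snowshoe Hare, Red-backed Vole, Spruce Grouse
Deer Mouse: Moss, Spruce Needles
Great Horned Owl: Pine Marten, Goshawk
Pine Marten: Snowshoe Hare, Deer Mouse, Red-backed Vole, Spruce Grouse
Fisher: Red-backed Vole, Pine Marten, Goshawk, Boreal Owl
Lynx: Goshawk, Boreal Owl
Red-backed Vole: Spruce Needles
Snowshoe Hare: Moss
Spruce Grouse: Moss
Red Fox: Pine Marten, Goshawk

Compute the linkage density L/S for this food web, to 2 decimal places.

L/S = 1.92

There are L = 25 links among S = 13 species.
L/S = 25/13 = 1.9231 ≈ 1.92.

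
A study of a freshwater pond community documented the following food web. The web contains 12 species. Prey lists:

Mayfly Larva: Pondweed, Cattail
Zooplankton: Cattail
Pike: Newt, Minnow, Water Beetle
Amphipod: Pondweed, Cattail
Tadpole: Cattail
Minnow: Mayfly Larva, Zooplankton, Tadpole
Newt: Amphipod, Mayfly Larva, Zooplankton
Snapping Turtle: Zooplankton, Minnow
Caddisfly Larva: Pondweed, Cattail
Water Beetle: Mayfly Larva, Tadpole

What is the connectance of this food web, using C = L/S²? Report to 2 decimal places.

C = 0.15

The web has S = 12 species and L = 21 feeding links.
C = L / S² = 21 / 144 = 0.1458 ≈ 0.15.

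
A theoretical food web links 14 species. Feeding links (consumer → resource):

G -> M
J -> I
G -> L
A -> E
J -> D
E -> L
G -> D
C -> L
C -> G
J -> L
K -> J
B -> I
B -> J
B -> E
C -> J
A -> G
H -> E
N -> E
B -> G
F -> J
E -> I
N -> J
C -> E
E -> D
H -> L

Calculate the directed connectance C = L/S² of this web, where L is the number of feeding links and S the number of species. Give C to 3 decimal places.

C = 0.128

The web has S = 14 species and L = 25 feeding links.
C = L / S² = 25 / 196 = 0.1276 ≈ 0.128.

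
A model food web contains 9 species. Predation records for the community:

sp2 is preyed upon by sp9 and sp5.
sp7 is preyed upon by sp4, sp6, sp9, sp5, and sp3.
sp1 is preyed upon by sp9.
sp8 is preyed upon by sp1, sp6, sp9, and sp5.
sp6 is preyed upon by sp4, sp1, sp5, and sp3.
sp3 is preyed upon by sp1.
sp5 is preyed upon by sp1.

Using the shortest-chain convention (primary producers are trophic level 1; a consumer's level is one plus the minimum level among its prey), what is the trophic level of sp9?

sp2 is a producer → level 1.
sp9 eats sp2 → level 2.

Trophic level 2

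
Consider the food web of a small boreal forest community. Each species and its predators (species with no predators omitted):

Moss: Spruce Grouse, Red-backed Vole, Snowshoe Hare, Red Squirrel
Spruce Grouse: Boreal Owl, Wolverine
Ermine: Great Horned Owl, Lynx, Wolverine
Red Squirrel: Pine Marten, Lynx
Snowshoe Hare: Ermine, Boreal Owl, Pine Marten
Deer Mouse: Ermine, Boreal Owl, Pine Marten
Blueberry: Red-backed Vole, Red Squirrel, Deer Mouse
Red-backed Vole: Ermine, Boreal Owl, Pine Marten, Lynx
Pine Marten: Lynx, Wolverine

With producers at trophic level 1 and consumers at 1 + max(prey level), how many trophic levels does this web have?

4

Producers (level 1): Moss, Blueberry.
Moss → Red-backed Vole → Pine Marten → Wolverine gives Wolverine level 4.
No species has a prey at level 4, so no species reaches level 5.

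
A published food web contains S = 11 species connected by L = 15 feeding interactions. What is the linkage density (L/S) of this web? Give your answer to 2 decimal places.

There are L = 15 links among S = 11 species.
L/S = 15/11 = 1.3636 ≈ 1.36.

L/S = 1.36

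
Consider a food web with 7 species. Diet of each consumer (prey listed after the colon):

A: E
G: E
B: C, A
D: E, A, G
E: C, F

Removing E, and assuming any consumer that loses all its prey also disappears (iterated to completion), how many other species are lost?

Remove E.
Round 1: A (all prey gone), G (all prey gone) → extinct.
Round 2: D (all prey gone) → extinct.
No further losses. Total secondary extinctions: 3.

3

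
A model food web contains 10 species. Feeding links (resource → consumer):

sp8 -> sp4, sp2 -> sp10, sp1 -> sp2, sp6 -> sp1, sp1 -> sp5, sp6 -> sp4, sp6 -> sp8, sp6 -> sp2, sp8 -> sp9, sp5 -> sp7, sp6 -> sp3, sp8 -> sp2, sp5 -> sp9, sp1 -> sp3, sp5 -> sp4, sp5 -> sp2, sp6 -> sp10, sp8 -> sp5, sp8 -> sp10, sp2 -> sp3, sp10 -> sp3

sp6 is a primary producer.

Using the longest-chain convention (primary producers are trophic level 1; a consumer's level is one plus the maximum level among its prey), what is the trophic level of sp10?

sp6 is a producer → level 1.
sp8 eats sp6 → level 2.
sp5 eats sp8 (level 2); other prey at levels: sp1 2 → level 3.
sp2 eats sp5 (level 3); other prey at levels: sp6 1, sp8 2, sp1 2 → level 4.
sp10 eats sp2 (level 4); other prey at levels: sp6 1, sp8 2 → level 5.

Trophic level 5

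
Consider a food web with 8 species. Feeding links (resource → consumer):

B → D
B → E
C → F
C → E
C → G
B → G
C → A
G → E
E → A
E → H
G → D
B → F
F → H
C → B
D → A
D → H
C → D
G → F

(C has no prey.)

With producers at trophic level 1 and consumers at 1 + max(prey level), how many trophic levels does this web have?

5

Producers (level 1): C.
C → B → G → F → H gives H level 5.
No species has a prey at level 5, so no species reaches level 6.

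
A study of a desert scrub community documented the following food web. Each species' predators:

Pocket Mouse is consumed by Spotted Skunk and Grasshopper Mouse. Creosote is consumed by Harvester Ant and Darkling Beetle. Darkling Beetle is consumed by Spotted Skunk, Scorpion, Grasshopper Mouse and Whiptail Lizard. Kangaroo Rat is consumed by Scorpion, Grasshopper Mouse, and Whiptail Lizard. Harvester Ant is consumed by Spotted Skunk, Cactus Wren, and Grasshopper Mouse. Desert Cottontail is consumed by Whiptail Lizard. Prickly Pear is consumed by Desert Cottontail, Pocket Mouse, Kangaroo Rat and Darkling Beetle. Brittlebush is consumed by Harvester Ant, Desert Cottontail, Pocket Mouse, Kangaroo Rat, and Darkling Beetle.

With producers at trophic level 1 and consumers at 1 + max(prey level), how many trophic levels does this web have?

Producers (level 1): Prickly Pear, Brittlebush, Creosote.
Brittlebush → Harvester Ant → Cactus Wren gives Cactus Wren level 3.
No species has a prey at level 3, so no species reaches level 4.

3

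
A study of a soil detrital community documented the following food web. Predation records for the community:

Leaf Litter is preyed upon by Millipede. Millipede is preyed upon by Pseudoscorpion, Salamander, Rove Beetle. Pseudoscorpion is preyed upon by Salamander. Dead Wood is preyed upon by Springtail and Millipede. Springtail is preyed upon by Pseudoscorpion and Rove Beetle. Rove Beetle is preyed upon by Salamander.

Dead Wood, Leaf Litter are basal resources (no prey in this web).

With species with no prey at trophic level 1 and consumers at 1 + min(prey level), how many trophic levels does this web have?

Basal resources (level 1): Dead Wood, Leaf Litter.
Following each consumer down to its lowest-level prey: Dead Wood → Millipede → Salamander (levels 1 through 3).
All prey of Salamander (Millipede 2, Pseudoscorpion 3, Rove Beetle 3) are at level 2 or above, so Salamander is at level 1 + 2 = 3.
Every consumer has at least one prey at level 2 or below, so none exceeds level 3.

3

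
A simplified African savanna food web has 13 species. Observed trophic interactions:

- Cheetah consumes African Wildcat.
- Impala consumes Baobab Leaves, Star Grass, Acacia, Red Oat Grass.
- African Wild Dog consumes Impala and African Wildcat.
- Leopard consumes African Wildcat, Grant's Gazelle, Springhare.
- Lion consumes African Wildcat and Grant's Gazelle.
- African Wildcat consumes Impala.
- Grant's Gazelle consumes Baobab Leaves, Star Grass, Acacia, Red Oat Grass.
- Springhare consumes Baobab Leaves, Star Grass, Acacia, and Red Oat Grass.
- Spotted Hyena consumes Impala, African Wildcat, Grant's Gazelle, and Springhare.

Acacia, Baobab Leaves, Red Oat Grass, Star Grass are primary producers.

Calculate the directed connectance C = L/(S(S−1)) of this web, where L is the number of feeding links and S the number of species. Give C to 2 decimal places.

C = 0.16

The web has S = 13 species and L = 25 feeding links.
C = L / (S(S−1)) = 25 / 156 = 0.1603 ≈ 0.16.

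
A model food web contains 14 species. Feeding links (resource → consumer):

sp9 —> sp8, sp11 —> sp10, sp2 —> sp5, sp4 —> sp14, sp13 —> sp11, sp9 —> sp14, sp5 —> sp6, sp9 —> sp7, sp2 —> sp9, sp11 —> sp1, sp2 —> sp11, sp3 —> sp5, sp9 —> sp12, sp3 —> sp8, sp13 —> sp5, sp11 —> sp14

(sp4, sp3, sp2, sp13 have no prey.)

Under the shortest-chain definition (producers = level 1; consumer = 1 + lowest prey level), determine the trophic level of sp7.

Trophic level 3

sp2 is a producer → level 1.
sp9 eats sp2 → level 2.
sp7 eats sp9 → level 3.
No prey of sp7 is below level 2, so 3 is the minimum.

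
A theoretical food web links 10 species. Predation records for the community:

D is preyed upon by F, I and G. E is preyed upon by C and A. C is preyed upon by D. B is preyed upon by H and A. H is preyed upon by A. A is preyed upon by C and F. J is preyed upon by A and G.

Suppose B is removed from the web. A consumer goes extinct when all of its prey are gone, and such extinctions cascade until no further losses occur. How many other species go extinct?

1

Remove B.
Round 1: H (all prey gone) → extinct.
No further losses. Total secondary extinctions: 1.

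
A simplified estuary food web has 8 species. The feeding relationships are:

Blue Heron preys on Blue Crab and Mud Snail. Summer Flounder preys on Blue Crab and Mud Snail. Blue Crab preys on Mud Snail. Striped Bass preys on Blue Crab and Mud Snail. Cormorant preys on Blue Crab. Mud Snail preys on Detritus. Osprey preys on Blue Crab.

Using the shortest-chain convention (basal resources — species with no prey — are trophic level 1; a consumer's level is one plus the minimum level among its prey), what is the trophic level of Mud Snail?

Trophic level 2

Detritus has no prey (basal) → level 1.
Mud Snail eats Detritus → level 2.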